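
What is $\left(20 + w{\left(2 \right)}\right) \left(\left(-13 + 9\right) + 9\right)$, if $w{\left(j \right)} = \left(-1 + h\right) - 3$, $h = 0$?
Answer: $80$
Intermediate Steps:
$w{\left(j \right)} = -4$ ($w{\left(j \right)} = \left(-1 + 0\right) - 3 = -1 - 3 = -4$)
$\left(20 + w{\left(2 \right)}\right) \left(\left(-13 + 9\right) + 9\right) = \left(20 - 4\right) \left(\left(-13 + 9\right) + 9\right) = 16 \left(-4 + 9\right) = 16 \cdot 5 = 80$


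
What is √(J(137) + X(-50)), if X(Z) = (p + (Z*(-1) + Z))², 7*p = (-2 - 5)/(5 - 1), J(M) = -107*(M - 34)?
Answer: I*√176335/4 ≈ 104.98*I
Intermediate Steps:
J(M) = 3638 - 107*M (J(M) = -107*(-34 + M) = 3638 - 107*M)
p = -¼ (p = ((-2 - 5)/(5 - 1))/7 = (-7/4)/7 = (-7*¼)/7 = (⅐)*(-7/4) = -¼ ≈ -0.25000)
X(Z) = 1/16 (X(Z) = (-¼ + (Z*(-1) + Z))² = (-¼ + (-Z + Z))² = (-¼ + 0)² = (-¼)² = 1/16)
√(J(137) + X(-50)) = √((3638 - 107*137) + 1/16) = √((3638 - 14659) + 1/16) = √(-11021 + 1/16) = √(-176335/16) = I*√176335/4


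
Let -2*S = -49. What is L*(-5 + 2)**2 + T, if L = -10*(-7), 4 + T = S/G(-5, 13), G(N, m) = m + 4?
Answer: 21333/34 ≈ 627.44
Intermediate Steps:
S = 49/2 (S = -1/2*(-49) = 49/2 ≈ 24.500)
G(N, m) = 4 + m
T = -87/34 (T = -4 + 49/(2*(4 + 13)) = -4 + (49/2)/17 = -4 + (49/2)*(1/17) = -4 + 49/34 = -87/34 ≈ -2.5588)
L = 70
L*(-5 + 2)**2 + T = 70*(-5 + 2)**2 - 87/34 = 70*(-3)**2 - 87/34 = 70*9 - 87/34 = 630 - 87/34 = 21333/34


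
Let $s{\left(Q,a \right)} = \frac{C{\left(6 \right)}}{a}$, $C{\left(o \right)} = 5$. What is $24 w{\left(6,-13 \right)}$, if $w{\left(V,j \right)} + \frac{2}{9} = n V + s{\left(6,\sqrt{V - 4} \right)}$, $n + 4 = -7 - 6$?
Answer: $- \frac{7360}{3} + 60 \sqrt{2} \approx -2368.5$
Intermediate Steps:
$s{\left(Q,a \right)} = \frac{5}{a}$
$n = -17$ ($n = -4 - 13 = -17$)
$w{\left(V,j \right)} = - \frac{2}{9} - 17 V + \frac{5}{\sqrt{-4 + V}}$ ($w{\left(V,j \right)} = - \frac{2}{9} - \left(- \frac{5}{\sqrt{V - 4}} + 17 V\right) = - \frac{2}{9} - \left(- \frac{5}{\sqrt{-4 + V}} + 17 V\right) = - \frac{2}{9} - 17 V + \frac{5}{\sqrt{-4 + V}}$)
$24 w{\left(6,-13 \right)} = 24 \left(- \frac{2}{9} - 102 + \frac{5}{\sqrt{-4 + 6}}\right) = 24 \left(- \frac{2}{9} - 102 + \frac{5}{\sqrt{2}}\right) = 24 \left(- \frac{2}{9} - 102 + 5 \frac{\sqrt{2}}{2}\right) = 24 \left(- \frac{2}{9} - 102 + \frac{5 \sqrt{2}}{2}\right) = 24 \left(- \frac{920}{9} + \frac{5 \sqrt{2}}{2}\right) = - \frac{7360}{3} + 60 \sqrt{2}$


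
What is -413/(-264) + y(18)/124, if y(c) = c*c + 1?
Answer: 34253/8184 ≈ 4.1854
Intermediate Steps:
y(c) = 1 + c**2 (y(c) = c**2 + 1 = 1 + c**2)
-413/(-264) + y(18)/124 = -413/(-264) + (1 + 18**2)/124 = -413*(-1/264) + (1 + 324)*(1/124) = 413/264 + 325*(1/124) = 413/264 + 325/124 = 34253/8184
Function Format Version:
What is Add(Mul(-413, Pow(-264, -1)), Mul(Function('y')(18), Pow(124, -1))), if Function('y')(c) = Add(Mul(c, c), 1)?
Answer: Rational(34253, 8184) ≈ 4.1854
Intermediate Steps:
Function('y')(c) = Add(1, Pow(c, 2)) (Function('y')(c) = Add(Pow(c, 2), 1) = Add(1, Pow(c, 2)))
Add(Mul(-413, Pow(-264, -1)), Mul(Function('y')(18), Pow(124, -1))) = Add(Mul(-413, Pow(-264, -1)), Mul(Add(1, Pow(18, 2)), Pow(124, -1))) = Add(Mul(-413, Rational(-1, 264)), Mul(Add(1, 324), Rational(1, 124))) = Add(Rational(413, 264), Mul(325, Rational(1, 124))) = Add(Rational(413, 264), Rational(325, 124)) = Rational(34253, 8184)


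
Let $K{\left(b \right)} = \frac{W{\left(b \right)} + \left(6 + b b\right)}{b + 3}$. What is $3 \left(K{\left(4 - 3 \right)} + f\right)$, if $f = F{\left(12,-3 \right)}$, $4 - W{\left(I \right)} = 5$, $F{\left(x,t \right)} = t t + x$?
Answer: $\frac{135}{2} \approx 67.5$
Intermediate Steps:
$F{\left(x,t \right)} = x + t^{2}$ ($F{\left(x,t \right)} = t^{2} + x = x + t^{2}$)
$W{\left(I \right)} = -1$ ($W{\left(I \right)} = 4 - 5 = -1$)
$K{\left(b \right)} = \frac{5 + b^{2}}{3 + b}$ ($K{\left(b \right)} = \frac{-1 + \left(6 + b b\right)}{b + 3} = \frac{-1 + \left(6 + b^{2}\right)}{3 + b} = \frac{5 + b^{2}}{3 + b}$)
$f = 21$ ($f = 12 + \left(-3\right)^{2} = 12 + 9 = 21$)
$3 \left(K{\left(4 - 3 \right)} + f\right) = 3 \left(\frac{5 + \left(4 - 3\right)^{2}}{3 + \left(4 - 3\right)} + 21\right) = 3 \left(\frac{5 + 1^{2}}{3 + 1} + 21\right) = 3 \left(\frac{5 + 1}{4} + 21\right) = 3 \left(\frac{1}{4} \cdot 6 + 21\right) = 3 \left(\frac{3}{2} + 21\right) = 3 \cdot \frac{45}{2} = \frac{135}{2}$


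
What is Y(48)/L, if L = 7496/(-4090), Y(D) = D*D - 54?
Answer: -2300625/1874 ≈ -1227.7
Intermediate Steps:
Y(D) = -54 + D² (Y(D) = D² - 54 = -54 + D²)
L = -3748/2045 (L = 7496*(-1/4090) = -3748/2045 ≈ -1.8328)
Y(48)/L = (-54 + 48²)/(-3748/2045) = (-54 + 2304)*(-2045/3748) = 2250*(-2045/3748) = -2300625/1874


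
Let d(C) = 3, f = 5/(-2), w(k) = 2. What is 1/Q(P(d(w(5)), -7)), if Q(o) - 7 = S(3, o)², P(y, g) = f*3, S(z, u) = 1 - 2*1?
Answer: ⅛ ≈ 0.12500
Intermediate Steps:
S(z, u) = -1 (S(z, u) = 1 - 2 = -1)
f = -5/2 (f = 5*(-½) = -5/2 ≈ -2.5000)
P(y, g) = -15/2 (P(y, g) = -5/2*3 = -15/2)
Q(o) = 8 (Q(o) = 7 + (-1)² = 7 + 1 = 8)
1/Q(P(d(w(5)), -7)) = 1/8 = ⅛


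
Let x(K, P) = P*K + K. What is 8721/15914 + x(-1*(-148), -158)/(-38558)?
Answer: 353021011/306806006 ≈ 1.1506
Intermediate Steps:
x(K, P) = K + K*P (x(K, P) = K*P + K = K + K*P)
8721/15914 + x(-1*(-148), -158)/(-38558) = 8721/15914 + ((-1*(-148))*(1 - 158))/(-38558) = 8721*(1/15914) + (148*(-157))*(-1/38558) = 8721/15914 - 23236*(-1/38558) = 8721/15914 + 11618/19279 = 353021011/306806006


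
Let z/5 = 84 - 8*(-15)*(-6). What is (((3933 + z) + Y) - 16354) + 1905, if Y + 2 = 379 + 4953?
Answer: -8366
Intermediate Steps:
Y = 5330 (Y = -2 + (379 + 4953) = -2 + 5332 = 5330)
z = -3180 (z = 5*(84 - 8*(-15)*(-6)) = 5*(84 + 120*(-6)) = 5*(84 - 720) = 5*(-636) = -3180)
(((3933 + z) + Y) - 16354) + 1905 = (((3933 - 3180) + 5330) - 16354) + 1905 = ((753 + 5330) - 16354) + 1905 = (6083 - 16354) + 1905 = -10271 + 1905 = -8366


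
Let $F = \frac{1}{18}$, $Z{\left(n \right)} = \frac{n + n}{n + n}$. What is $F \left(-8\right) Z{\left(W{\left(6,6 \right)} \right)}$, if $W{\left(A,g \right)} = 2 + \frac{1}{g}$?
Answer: $- \frac{4}{9} \approx -0.44444$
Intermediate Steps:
$Z{\left(n \right)} = 1$ ($Z{\left(n \right)} = \frac{2 n}{2 n} = 2 n \frac{1}{2 n} = 1$)
$F = \frac{1}{18} \approx 0.055556$
$F \left(-8\right) Z{\left(W{\left(6,6 \right)} \right)} = \frac{1}{18} \left(-8\right) 1 = \left(- \frac{4}{9}\right) 1 = - \frac{4}{9}$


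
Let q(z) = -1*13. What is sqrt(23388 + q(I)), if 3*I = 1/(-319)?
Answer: 5*sqrt(935) ≈ 152.89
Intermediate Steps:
I = -1/957 (I = (1/3)/(-319) = (1/3)*(-1/319) = -1/957 ≈ -0.0010449)
q(z) = -13
sqrt(23388 + q(I)) = sqrt(23388 - 13) = sqrt(23375) = 5*sqrt(935)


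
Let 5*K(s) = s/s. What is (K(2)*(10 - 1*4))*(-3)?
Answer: -18/5 ≈ -3.6000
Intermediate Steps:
K(s) = ⅕ (K(s) = (s/s)/5 = (⅕)*1 = ⅕)
(K(2)*(10 - 1*4))*(-3) = ((10 - 1*4)/5)*(-3) = ((10 - 4)/5)*(-3) = ((⅕)*6)*(-3) = (6/5)*(-3) = -18/5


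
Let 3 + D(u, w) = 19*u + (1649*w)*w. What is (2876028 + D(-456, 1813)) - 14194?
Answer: 5423065048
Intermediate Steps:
D(u, w) = -3 + 19*u + 1649*w² (D(u, w) = -3 + (19*u + (1649*w)*w) = -3 + (19*u + 1649*w²) = -3 + 19*u + 1649*w²)
(2876028 + D(-456, 1813)) - 14194 = (2876028 + (-3 + 19*(-456) + 1649*1813²)) - 14194 = (2876028 + (-3 - 8664 + 1649*3286969)) - 14194 = (2876028 + (-3 - 8664 + 5420211881)) - 14194 = (2876028 + 5420203214) - 14194 = 5423079242 - 14194 = 5423065048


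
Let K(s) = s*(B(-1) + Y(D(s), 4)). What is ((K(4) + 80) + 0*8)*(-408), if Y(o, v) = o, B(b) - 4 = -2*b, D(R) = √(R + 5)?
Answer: -47328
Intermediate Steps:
D(R) = √(5 + R)
B(b) = 4 - 2*b
K(s) = s*(6 + √(5 + s)) (K(s) = s*((4 - 2*(-1)) + √(5 + s)) = s*((4 + 2) + √(5 + s)) = s*(6 + √(5 + s)))
((K(4) + 80) + 0*8)*(-408) = ((4*(6 + √(5 + 4)) + 80) + 0*8)*(-408) = ((4*(6 + √9) + 80) + 0)*(-408) = ((4*(6 + 3) + 80) + 0)*(-408) = ((4*9 + 80) + 0)*(-408) = ((36 + 80) + 0)*(-408) = (116 + 0)*(-408) = 116*(-408) = -47328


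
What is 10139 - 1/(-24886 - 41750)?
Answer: 675622405/66636 ≈ 10139.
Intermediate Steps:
10139 - 1/(-24886 - 41750) = 10139 - 1/(-66636) = 10139 - 1*(-1/66636) = 10139 + 1/66636 = 675622405/66636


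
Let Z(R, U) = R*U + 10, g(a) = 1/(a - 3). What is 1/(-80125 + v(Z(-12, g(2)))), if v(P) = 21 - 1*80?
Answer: -1/80184 ≈ -1.2471e-5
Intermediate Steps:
g(a) = 1/(-3 + a)
Z(R, U) = 10 + R*U
v(P) = -59 (v(P) = 21 - 80 = -59)
1/(-80125 + v(Z(-12, g(2)))) = 1/(-80125 - 59) = 1/(-80184) = -1/80184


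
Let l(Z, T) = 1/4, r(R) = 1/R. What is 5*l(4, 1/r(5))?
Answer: 5/4 ≈ 1.2500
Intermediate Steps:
l(Z, T) = ¼ (l(Z, T) = 1*(¼) = ¼)
5*l(4, 1/r(5)) = 5*(¼) = 5/4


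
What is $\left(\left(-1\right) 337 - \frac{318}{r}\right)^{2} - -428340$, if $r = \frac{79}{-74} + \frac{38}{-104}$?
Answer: $\frac{372944224821}{844561} \approx 4.4158 \cdot 10^{5}$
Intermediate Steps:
$r = - \frac{2757}{1924}$ ($r = 79 \left(- \frac{1}{74}\right) + 38 \left(- \frac{1}{104}\right) = - \frac{79}{74} - \frac{19}{52} = - \frac{2757}{1924} \approx -1.433$)
$\left(\left(-1\right) 337 - \frac{318}{r}\right)^{2} - -428340 = \left(\left(-1\right) 337 - \frac{318}{- \frac{2757}{1924}}\right)^{2} - -428340 = \left(-337 - - \frac{203944}{919}\right)^{2} + 428340 = \left(-337 + \frac{203944}{919}\right)^{2} + 428340 = \left(- \frac{105759}{919}\right)^{2} + 428340 = \frac{11184966081}{844561} + 428340 = \frac{372944224821}{844561}$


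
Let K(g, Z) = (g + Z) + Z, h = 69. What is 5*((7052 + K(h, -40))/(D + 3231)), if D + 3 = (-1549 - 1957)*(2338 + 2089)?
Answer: -35205/15517834 ≈ -0.0022687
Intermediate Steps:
D = -15521065 (D = -3 + (-1549 - 1957)*(2338 + 2089) = -3 - 3506*4427 = -3 - 15521062 = -15521065)
K(g, Z) = g + 2*Z (K(g, Z) = (Z + g) + Z = g + 2*Z)
5*((7052 + K(h, -40))/(D + 3231)) = 5*((7052 + (69 + 2*(-40)))/(-15521065 + 3231)) = 5*((7052 + (69 - 80))/(-15517834)) = 5*((7052 - 11)*(-1/15517834)) = 5*(7041*(-1/15517834)) = 5*(-7041/15517834) = -35205/15517834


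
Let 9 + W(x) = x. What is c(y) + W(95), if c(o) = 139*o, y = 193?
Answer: 26913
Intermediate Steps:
W(x) = -9 + x
c(y) + W(95) = 139*193 + (-9 + 95) = 26827 + 86 = 26913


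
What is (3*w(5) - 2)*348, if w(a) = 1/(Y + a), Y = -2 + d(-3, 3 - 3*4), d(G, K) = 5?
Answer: -1131/2 ≈ -565.50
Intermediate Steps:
Y = 3 (Y = -2 + 5 = 3)
w(a) = 1/(3 + a)
(3*w(5) - 2)*348 = (3/(3 + 5) - 2)*348 = (3/8 - 2)*348 = -13/8*348 = -1131/2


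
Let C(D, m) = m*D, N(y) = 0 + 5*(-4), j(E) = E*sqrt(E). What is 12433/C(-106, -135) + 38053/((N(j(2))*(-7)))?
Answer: 10925581/40068 ≈ 272.68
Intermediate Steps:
j(E) = E**(3/2)
N(y) = -20 (N(y) = 0 - 20 = -20)
C(D, m) = D*m
12433/C(-106, -135) + 38053/((N(j(2))*(-7))) = 12433/((-106*(-135))) + 38053/((-20*(-7))) = 12433/14310 + 38053/140 = 10925581/40068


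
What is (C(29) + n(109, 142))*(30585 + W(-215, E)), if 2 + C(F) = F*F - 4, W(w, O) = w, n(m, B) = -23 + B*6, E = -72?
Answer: 50535680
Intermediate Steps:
n(m, B) = -23 + 6*B
C(F) = -6 + F**2 (C(F) = -2 + (F*F - 4) = -2 + (F**2 - 4) = -2 + (-4 + F**2) = -6 + F**2)
(C(29) + n(109, 142))*(30585 + W(-215, E)) = ((-6 + 29**2) + (-23 + 6*142))*(30585 - 215) = ((-6 + 841) + (-23 + 852))*30370 = (835 + 829)*30370 = 1664*30370 = 50535680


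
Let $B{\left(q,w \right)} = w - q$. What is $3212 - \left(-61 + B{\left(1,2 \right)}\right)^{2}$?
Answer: $-388$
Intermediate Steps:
$3212 - \left(-61 + B{\left(1,2 \right)}\right)^{2} = 3212 - \left(-61 + \left(2 - 1\right)\right)^{2} = 3212 - \left(-61 + 1\right)^{2} = 3212 - \left(-60\right)^{2} = 3212 - 3600 = -388$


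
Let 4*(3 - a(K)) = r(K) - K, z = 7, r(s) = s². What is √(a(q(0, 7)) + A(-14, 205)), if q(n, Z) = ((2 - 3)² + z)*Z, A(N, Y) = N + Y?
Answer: 24*I ≈ 24.0*I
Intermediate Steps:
q(n, Z) = 8*Z (q(n, Z) = ((2 - 3)² + 7)*Z = ((-1)² + 7)*Z = (1 + 7)*Z = 8*Z)
a(K) = 3 - K²/4 + K/4 (a(K) = 3 - (K² - K)/4 = 3 + (-K²/4 + K/4) = 3 - K²/4 + K/4)
√(a(q(0, 7)) + A(-14, 205)) = √((3 - (8*7)²/4 + (8*7)/4) + (-14 + 205)) = √((3 - ¼*56² + (¼)*56) + 191) = √((3 - ¼*3136 + 14) + 191) = √((3 - 784 + 14) + 191) = √(-767 + 191) = √(-576) = 24*I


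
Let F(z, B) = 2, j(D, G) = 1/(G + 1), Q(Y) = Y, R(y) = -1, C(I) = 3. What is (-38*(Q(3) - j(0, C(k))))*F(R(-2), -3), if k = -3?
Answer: -209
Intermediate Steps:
j(D, G) = 1/(1 + G)
(-38*(Q(3) - j(0, C(k))))*F(R(-2), -3) = -38*(3 - 1/(1 + 3))*2 = -38*(3 - 1/4)*2 = -38*(3 - 1*¼)*2 = -38*(3 - ¼)*2 = -38*11/4*2 = -209/2*2 = -209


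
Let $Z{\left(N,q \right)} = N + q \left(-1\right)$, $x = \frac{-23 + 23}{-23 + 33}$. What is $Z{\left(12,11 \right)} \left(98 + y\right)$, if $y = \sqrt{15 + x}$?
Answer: $98 + \sqrt{15} \approx 101.87$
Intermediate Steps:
$x = 0$ ($x = \frac{0}{10} = 0 \cdot \frac{1}{10} = 0$)
$Z{\left(N,q \right)} = N - q$
$y = \sqrt{15}$ ($y = \sqrt{15 + 0} = \sqrt{15} \approx 3.873$)
$Z{\left(12,11 \right)} \left(98 + y\right) = \left(12 - 11\right) \left(98 + \sqrt{15}\right) = 1 \left(98 + \sqrt{15}\right) = 98 + \sqrt{15}$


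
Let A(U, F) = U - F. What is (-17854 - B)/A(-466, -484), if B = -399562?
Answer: 21206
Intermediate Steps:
(-17854 - B)/A(-466, -484) = (-17854 - 1*(-399562))/(-466 - 1*(-484)) = (-17854 + 399562)/(-466 + 484) = 381708/18 = 381708*(1/18) = 21206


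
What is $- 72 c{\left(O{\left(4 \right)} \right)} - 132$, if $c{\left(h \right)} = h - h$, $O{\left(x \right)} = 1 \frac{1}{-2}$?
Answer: $-132$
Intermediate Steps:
$O{\left(x \right)} = - \frac{1}{2}$ ($O{\left(x \right)} = 1 \left(- \frac{1}{2}\right) = - \frac{1}{2}$)
$c{\left(h \right)} = 0$
$- 72 c{\left(O{\left(4 \right)} \right)} - 132 = \left(-72\right) 0 - 132 = 0 - 132 = -132$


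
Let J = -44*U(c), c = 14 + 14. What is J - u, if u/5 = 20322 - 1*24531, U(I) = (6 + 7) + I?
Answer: 19241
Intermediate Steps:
c = 28
U(I) = 13 + I
u = -21045 (u = 5*(20322 - 1*24531) = 5*(20322 - 24531) = 5*(-4209) = -21045)
J = -1804 (J = -44*(13 + 28) = -44*41 = -1804)
J - u = -1804 - 1*(-21045) = -1804 + 21045 = 19241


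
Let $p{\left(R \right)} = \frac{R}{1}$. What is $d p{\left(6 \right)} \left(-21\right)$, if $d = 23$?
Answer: $-2898$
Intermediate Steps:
$p{\left(R \right)} = R$ ($p{\left(R \right)} = R 1 = R$)
$d p{\left(6 \right)} \left(-21\right) = 23 \cdot 6 \left(-21\right) = 138 \left(-21\right) = -2898$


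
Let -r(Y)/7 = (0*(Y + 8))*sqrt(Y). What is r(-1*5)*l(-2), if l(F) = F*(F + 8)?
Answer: 0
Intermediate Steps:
l(F) = F*(8 + F)
r(Y) = 0 (r(Y) = -7*0*(Y + 8)*sqrt(Y) = -7*0*(8 + Y)*sqrt(Y) = -0*sqrt(Y) = -7*0 = 0)
r(-1*5)*l(-2) = 0*(-2*(8 - 2)) = 0*(-2*6) = 0*(-12) = 0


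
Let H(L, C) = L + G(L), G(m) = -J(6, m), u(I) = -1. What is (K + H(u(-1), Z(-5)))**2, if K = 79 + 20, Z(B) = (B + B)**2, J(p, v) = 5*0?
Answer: 9604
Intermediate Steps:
J(p, v) = 0
G(m) = 0 (G(m) = -1*0 = 0)
Z(B) = 4*B**2 (Z(B) = (2*B)**2 = 4*B**2)
H(L, C) = L (H(L, C) = L + 0 = L)
K = 99
(K + H(u(-1), Z(-5)))**2 = (99 - 1)**2 = 98**2 = 9604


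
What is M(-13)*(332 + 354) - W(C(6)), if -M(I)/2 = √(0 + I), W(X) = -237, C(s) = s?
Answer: 237 - 1372*I*√13 ≈ 237.0 - 4946.8*I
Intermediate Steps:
M(I) = -2*√I (M(I) = -2*√(0 + I) = -2*√I)
M(-13)*(332 + 354) - W(C(6)) = (-2*I*√13)*(332 + 354) - 1*(-237) = -2*I*√13*686 + 237 = -1372*I*√13 + 237 = 237 - 1372*I*√13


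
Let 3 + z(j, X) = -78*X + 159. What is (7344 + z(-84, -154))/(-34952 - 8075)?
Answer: -19512/43027 ≈ -0.45348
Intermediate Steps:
z(j, X) = 156 - 78*X (z(j, X) = -3 + (-78*X + 159) = -3 + (159 - 78*X) = 156 - 78*X)
(7344 + z(-84, -154))/(-34952 - 8075) = (7344 + (156 - 78*(-154)))/(-34952 - 8075) = (7344 + (156 + 12012))/(-43027) = (7344 + 12168)*(-1/43027) = 19512*(-1/43027) = -19512/43027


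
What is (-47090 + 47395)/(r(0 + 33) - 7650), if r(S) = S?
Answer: -305/7617 ≈ -0.040042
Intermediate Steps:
(-47090 + 47395)/(r(0 + 33) - 7650) = (-47090 + 47395)/((0 + 33) - 7650) = 305/(33 - 7650) = 305/(-7617) = 305*(-1/7617) = -305/7617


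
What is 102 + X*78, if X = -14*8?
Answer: -8634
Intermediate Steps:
X = -112
102 + X*78 = 102 - 112*78 = 102 - 8736 = -8634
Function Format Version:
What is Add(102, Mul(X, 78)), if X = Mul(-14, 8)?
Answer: -8634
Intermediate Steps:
X = -112
Add(102, Mul(X, 78)) = Add(102, Mul(-112, 78)) = Add(102, -8736) = -8634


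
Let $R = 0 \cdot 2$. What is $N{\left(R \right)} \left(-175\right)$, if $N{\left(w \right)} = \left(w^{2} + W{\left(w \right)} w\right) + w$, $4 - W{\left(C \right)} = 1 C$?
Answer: $0$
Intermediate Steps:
$W{\left(C \right)} = 4 - C$ ($W{\left(C \right)} = 4 - 1 C = 4 - C$)
$R = 0$
$N{\left(w \right)} = w + w^{2} + w \left(4 - w\right)$ ($N{\left(w \right)} = \left(w^{2} + \left(4 - w\right) w\right) + w = \left(w^{2} + w \left(4 - w\right)\right) + w = w + w^{2} + w \left(4 - w\right)$)
$N{\left(R \right)} \left(-175\right) = 5 \cdot 0 \left(-175\right) = 0 \left(-175\right) = 0$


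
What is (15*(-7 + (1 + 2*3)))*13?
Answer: 0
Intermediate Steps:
(15*(-7 + (1 + 2*3)))*13 = (15*(-7 + (1 + 6)))*13 = (15*(-7 + 7))*13 = (15*0)*13 = 0*13 = 0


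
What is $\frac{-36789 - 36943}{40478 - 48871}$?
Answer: $\frac{73732}{8393} \approx 8.7849$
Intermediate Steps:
$\frac{-36789 - 36943}{40478 - 48871} = \frac{-36789 - 36943}{-8393} = \left(-73732\right) \left(- \frac{1}{8393}\right) = \frac{73732}{8393}$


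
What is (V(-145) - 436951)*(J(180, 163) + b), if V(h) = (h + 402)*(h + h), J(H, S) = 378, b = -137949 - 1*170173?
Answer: 157405208864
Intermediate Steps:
b = -308122 (b = -137949 - 170173 = -308122)
V(h) = 2*h*(402 + h) (V(h) = (402 + h)*(2*h) = 2*h*(402 + h))
(V(-145) - 436951)*(J(180, 163) + b) = (2*(-145)*(402 - 145) - 436951)*(378 - 308122) = (2*(-145)*257 - 436951)*(-307744) = (-74530 - 436951)*(-307744) = -511481*(-307744) = 157405208864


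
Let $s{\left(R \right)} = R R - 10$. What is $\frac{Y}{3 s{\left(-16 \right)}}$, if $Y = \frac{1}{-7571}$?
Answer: $- \frac{1}{5587398} \approx -1.7897 \cdot 10^{-7}$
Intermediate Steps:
$s{\left(R \right)} = -10 + R^{2}$ ($s{\left(R \right)} = R^{2} - 10 = -10 + R^{2}$)
$Y = - \frac{1}{7571} \approx -0.00013208$
$\frac{Y}{3 s{\left(-16 \right)}} = - \frac{1}{7571 \cdot 3 \left(-10 + \left(-16\right)^{2}\right)} = - \frac{1}{7571 \cdot 3 \left(-10 + 256\right)} = - \frac{1}{7571 \cdot 3 \cdot 246} = - \frac{1}{7571 \cdot 738} = \left(- \frac{1}{7571}\right) \frac{1}{738} = - \frac{1}{5587398}$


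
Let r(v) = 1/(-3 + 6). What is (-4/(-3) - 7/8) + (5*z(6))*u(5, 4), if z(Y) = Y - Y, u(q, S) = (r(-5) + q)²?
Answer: 11/24 ≈ 0.45833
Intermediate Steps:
r(v) = ⅓ (r(v) = 1/3 = ⅓)
u(q, S) = (⅓ + q)²
z(Y) = 0
(-4/(-3) - 7/8) + (5*z(6))*u(5, 4) = (-4/(-3) - 7/8) + (5*0)*((1 + 3*5)²/9) = (-4*(-⅓) - 7*⅛) + 0*((1 + 15)²/9) = (4/3 - 7/8) + 0*((⅑)*16²) = 11/24 + 0*((⅑)*256) = 11/24 + 0*(256/9) = 11/24 + 0 = 11/24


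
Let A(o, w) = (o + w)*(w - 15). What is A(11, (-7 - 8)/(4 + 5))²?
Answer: 1960000/81 ≈ 24198.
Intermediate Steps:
A(o, w) = (-15 + w)*(o + w) (A(o, w) = (o + w)*(-15 + w) = (-15 + w)*(o + w))
A(11, (-7 - 8)/(4 + 5))² = (((-7 - 8)/(4 + 5))² - 15*11 - 15*(-7 - 8)/(4 + 5) + 11*((-7 - 8)/(4 + 5)))² = ((-15/9)² - 165 - (-225)/9 + 11*(-15/9))² = ((-15*⅑)² - 165 - (-225)/9 + 11*(-15*⅑))² = ((-5/3)² - 165 - 15*(-5/3) + 11*(-5/3))² = (25/9 - 165 + 25 - 55/3)² = (-1400/9)² = 1960000/81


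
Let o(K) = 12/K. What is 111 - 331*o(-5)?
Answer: 4527/5 ≈ 905.40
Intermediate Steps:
111 - 331*o(-5) = 111 - 3972/(-5) = 111 - 3972*(-1)/5 = 111 - 331*(-12/5) = 111 + 3972/5 = 4527/5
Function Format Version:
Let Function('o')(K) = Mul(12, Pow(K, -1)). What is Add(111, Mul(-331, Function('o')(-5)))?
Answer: Rational(4527, 5) ≈ 905.40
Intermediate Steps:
Add(111, Mul(-331, Function('o')(-5))) = Add(111, Mul(-331, Mul(12, Pow(-5, -1)))) = Add(111, Mul(-331, Mul(12, Rational(-1, 5)))) = Add(111, Mul(-331, Rational(-12, 5))) = Add(111, Rational(3972, 5)) = Rational(4527, 5)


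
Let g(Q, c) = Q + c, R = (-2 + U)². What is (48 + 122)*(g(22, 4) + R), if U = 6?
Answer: 7140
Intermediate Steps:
R = 16 (R = (-2 + 6)² = 4² = 16)
(48 + 122)*(g(22, 4) + R) = (48 + 122)*((22 + 4) + 16) = 170*(26 + 16) = 170*42 = 7140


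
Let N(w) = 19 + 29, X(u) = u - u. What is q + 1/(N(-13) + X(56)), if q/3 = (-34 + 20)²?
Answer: 28225/48 ≈ 588.02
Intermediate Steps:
X(u) = 0
N(w) = 48
q = 588 (q = 3*(-34 + 20)² = 3*(-14)² = 3*196 = 588)
q + 1/(N(-13) + X(56)) = 588 + 1/(48 + 0) = 588 + 1/48 = 28225/48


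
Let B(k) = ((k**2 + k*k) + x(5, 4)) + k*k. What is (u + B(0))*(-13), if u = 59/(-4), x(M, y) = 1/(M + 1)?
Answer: 2275/12 ≈ 189.58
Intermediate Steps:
x(M, y) = 1/(1 + M)
B(k) = 1/6 + 3*k**2 (B(k) = ((k**2 + k*k) + 1/(1 + 5)) + k*k = ((k**2 + k**2) + 1/6) + k**2 = (2*k**2 + 1/6) + k**2 = (1/6 + 2*k**2) + k**2 = 1/6 + 3*k**2)
u = -59/4 (u = 59*(-1/4) = -59/4 ≈ -14.750)
(u + B(0))*(-13) = (-59/4 + (1/6 + 3*0**2))*(-13) = (-59/4 + (1/6 + 3*0))*(-13) = (-59/4 + (1/6 + 0))*(-13) = (-59/4 + 1/6)*(-13) = -175/12*(-13) = 2275/12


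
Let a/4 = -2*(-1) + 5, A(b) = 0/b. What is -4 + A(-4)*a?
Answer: -4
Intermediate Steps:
A(b) = 0
a = 28 (a = 4*(-2*(-1) + 5) = 4*(2 + 5) = 4*7 = 28)
-4 + A(-4)*a = -4 + 0*28 = -4 + 0 = -4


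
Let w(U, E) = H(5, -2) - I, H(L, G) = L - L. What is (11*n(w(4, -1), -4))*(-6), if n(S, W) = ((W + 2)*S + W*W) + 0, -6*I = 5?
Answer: -946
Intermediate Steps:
I = -5/6 (I = -1/6*5 = -5/6 ≈ -0.83333)
H(L, G) = 0
w(U, E) = 5/6 (w(U, E) = 0 - 1*(-5/6) = 0 + 5/6 = 5/6)
n(S, W) = W**2 + S*(2 + W) (n(S, W) = ((2 + W)*S + W**2) + 0 = (S*(2 + W) + W**2) + 0 = (W**2 + S*(2 + W)) + 0 = W**2 + S*(2 + W))
(11*n(w(4, -1), -4))*(-6) = (11*((-4)**2 + 2*(5/6) + (5/6)*(-4)))*(-6) = (11*(16 + 5/3 - 10/3))*(-6) = (11*(43/3))*(-6) = (473/3)*(-6) = -946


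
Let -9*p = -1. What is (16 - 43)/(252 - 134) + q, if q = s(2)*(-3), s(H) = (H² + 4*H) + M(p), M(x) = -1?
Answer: -3921/118 ≈ -33.229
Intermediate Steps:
p = ⅑ (p = -⅑*(-1) = ⅑ ≈ 0.11111)
s(H) = -1 + H² + 4*H (s(H) = (H² + 4*H) - 1 = -1 + H² + 4*H)
q = -33 (q = (-1 + 2² + 4*2)*(-3) = (-1 + 4 + 8)*(-3) = 11*(-3) = -33)
(16 - 43)/(252 - 134) + q = (16 - 43)/(252 - 134) - 33 = -27/118 - 33 = -3921/118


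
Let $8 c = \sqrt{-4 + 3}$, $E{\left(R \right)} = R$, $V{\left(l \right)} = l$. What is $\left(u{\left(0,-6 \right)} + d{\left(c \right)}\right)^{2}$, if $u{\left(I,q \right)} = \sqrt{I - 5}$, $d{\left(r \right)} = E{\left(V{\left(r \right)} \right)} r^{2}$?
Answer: $- \frac{1310721}{262144} + \frac{\sqrt{5}}{256} \approx -4.9913$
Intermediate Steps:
$c = \frac{i}{8}$ ($c = \frac{\sqrt{-4 + 3}}{8} = \frac{\sqrt{-1}}{8} = \frac{i}{8} \approx 0.125 i$)
$d{\left(r \right)} = r^{3}$ ($d{\left(r \right)} = r r^{2} = r^{3}$)
$u{\left(I,q \right)} = \sqrt{-5 + I}$
$\left(u{\left(0,-6 \right)} + d{\left(c \right)}\right)^{2} = \left(\sqrt{-5 + 0} + \left(\frac{i}{8}\right)^{3}\right)^{2} = \left(\sqrt{-5} - \frac{i}{512}\right)^{2} = \left(i \sqrt{5} - \frac{i}{512}\right)^{2} = \left(- \frac{i}{512} + i \sqrt{5}\right)^{2}$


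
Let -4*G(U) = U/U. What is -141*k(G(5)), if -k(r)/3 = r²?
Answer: 423/16 ≈ 26.438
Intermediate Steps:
G(U) = -¼ (G(U) = -U/(4*U) = -¼*1 = -¼)
k(r) = -3*r²
-141*k(G(5)) = -(-423)*(-¼)² = -(-423)/16 = -141*(-3/16) = 423/16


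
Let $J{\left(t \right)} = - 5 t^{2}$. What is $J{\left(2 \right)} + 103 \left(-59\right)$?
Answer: $-6097$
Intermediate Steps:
$J{\left(2 \right)} + 103 \left(-59\right) = - 5 \cdot 2^{2} + 103 \left(-59\right) = \left(-5\right) 4 - 6077 = -20 - 6077 = -6097$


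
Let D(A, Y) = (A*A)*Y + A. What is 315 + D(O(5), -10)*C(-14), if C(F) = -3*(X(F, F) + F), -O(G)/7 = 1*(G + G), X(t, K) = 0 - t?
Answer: 315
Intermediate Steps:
X(t, K) = -t
O(G) = -14*G (O(G) = -7*(G + G) = -7*2*G = -14*G)
D(A, Y) = A + Y*A² (D(A, Y) = A²*Y + A = Y*A² + A = A + Y*A²)
C(F) = 0 (C(F) = -3*(-F + F) = -3*0 = 0)
315 + D(O(5), -10)*C(-14) = 315 + ((-14*5)*(1 - 14*5*(-10)))*0 = 315 - 70*(1 - 70*(-10))*0 = 315 - 70*(1 + 700)*0 = 315 - 70*701*0 = 315 - 49070*0 = 315 + 0 = 315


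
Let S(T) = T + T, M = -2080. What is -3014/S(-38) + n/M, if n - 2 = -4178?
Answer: 51457/1235 ≈ 41.666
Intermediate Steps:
S(T) = 2*T
n = -4176 (n = 2 - 4178 = -4176)
-3014/S(-38) + n/M = -3014/(2*(-38)) - 4176/(-2080) = -3014/(-76) - 4176*(-1/2080) = -3014*(-1/76) + 261/130 = 1507/38 + 261/130 = 51457/1235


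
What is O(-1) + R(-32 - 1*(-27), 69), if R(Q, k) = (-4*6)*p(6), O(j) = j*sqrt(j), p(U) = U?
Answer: -144 - I ≈ -144.0 - 1.0*I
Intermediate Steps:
O(j) = j**(3/2)
R(Q, k) = -144 (R(Q, k) = -4*6*6 = -24*6 = -144)
O(-1) + R(-32 - 1*(-27), 69) = (-1)**(3/2) - 144 = -I - 144 = -144 - I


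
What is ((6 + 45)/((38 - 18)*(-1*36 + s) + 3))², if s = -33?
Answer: 1/729 ≈ 0.0013717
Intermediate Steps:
((6 + 45)/((38 - 18)*(-1*36 + s) + 3))² = ((6 + 45)/((38 - 18)*(-1*36 - 33) + 3))² = (51/(20*(-36 - 33) + 3))² = (51/(20*(-69) + 3))² = (51/(-1380 + 3))² = (51/(-1377))² = (51*(-1/1377))² = (-1/27)² = 1/729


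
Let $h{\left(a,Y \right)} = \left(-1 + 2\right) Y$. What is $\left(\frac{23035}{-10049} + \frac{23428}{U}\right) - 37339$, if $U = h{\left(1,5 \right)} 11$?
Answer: $- \frac{20402917558}{552695} \approx -36915.0$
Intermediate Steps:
$h{\left(a,Y \right)} = Y$ ($h{\left(a,Y \right)} = 1 Y = Y$)
$U = 55$ ($U = 5 \cdot 11 = 55$)
$\left(\frac{23035}{-10049} + \frac{23428}{U}\right) - 37339 = \left(\frac{23035}{-10049} + \frac{23428}{55}\right) - 37339 = \left(23035 \left(- \frac{1}{10049}\right) + 23428 \cdot \frac{1}{55}\right) - 37339 = \left(- \frac{23035}{10049} + \frac{23428}{55}\right) - 37339 = \frac{234161047}{552695} - 37339 = - \frac{20402917558}{552695}$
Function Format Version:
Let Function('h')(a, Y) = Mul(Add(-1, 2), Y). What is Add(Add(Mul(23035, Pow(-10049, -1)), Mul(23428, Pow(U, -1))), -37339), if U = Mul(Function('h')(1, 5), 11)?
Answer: Rational(-20402917558, 552695) ≈ -36915.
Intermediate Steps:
Function('h')(a, Y) = Y (Function('h')(a, Y) = Mul(1, Y) = Y)
U = 55 (U = Mul(5, 11) = 55)
Add(Add(Mul(23035, Pow(-10049, -1)), Mul(23428, Pow(U, -1))), -37339) = Add(Add(Mul(23035, Pow(-10049, -1)), Mul(23428, Pow(55, -1))), -37339) = Add(Add(Mul(23035, Rational(-1, 10049)), Mul(23428, Rational(1, 55))), -37339) = Add(Add(Rational(-23035, 10049), Rational(23428, 55)), -37339) = Add(Rational(234161047, 552695), -37339) = Rational(-20402917558, 552695)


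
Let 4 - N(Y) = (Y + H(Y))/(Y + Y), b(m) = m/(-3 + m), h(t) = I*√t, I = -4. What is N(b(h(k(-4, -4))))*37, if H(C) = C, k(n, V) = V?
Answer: 111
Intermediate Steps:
h(t) = -4*√t
N(Y) = 3 (N(Y) = 4 - (Y + Y)/(Y + Y) = 4 - 2*Y/(2*Y) = 4 - 2*Y*1/(2*Y) = 4 - 1*1 = 4 - 1 = 3)
N(b(h(k(-4, -4))))*37 = 3*37 = 111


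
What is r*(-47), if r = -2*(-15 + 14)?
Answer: -94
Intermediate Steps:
r = 2 (r = -2*(-1) = 2)
r*(-47) = 2*(-47) = -94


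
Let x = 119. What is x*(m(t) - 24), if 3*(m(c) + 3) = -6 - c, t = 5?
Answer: -10948/3 ≈ -3649.3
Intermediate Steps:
m(c) = -5 - c/3 (m(c) = -3 + (-6 - c)/3 = -3 + (-2 - c/3) = -5 - c/3)
x*(m(t) - 24) = 119*((-5 - ⅓*5) - 24) = 119*((-5 - 5/3) - 24) = 119*(-20/3 - 24) = 119*(-92/3) = -10948/3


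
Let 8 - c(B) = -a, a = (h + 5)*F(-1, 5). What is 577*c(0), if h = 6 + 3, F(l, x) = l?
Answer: -3462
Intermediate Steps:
h = 9
a = -14 (a = (9 + 5)*(-1) = 14*(-1) = -14)
c(B) = -6 (c(B) = 8 - (-1)*(-14) = 8 - 1*14 = 8 - 14 = -6)
577*c(0) = 577*(-6) = -3462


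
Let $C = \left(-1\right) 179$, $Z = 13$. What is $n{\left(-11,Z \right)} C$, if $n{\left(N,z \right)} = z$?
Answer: $-2327$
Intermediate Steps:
$C = -179$
$n{\left(-11,Z \right)} C = 13 \left(-179\right) = -2327$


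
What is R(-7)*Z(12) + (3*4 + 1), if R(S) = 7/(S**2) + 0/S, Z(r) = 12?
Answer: 103/7 ≈ 14.714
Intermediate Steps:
R(S) = 7/S**2 (R(S) = 7/S**2 + 0 = 7/S**2)
R(-7)*Z(12) + (3*4 + 1) = (7/(-7)**2)*12 + (3*4 + 1) = (7*(1/49))*12 + (12 + 1) = (1/7)*12 + 13 = 12/7 + 13 = 103/7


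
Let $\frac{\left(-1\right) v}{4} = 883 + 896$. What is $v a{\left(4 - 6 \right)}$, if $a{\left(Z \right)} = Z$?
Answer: $14232$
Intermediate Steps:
$v = -7116$ ($v = - 4 \left(883 + 896\right) = \left(-4\right) 1779 = -7116$)
$v a{\left(4 - 6 \right)} = - 7116 \left(4 - 6\right) = \left(-7116\right) \left(-2\right) = 14232$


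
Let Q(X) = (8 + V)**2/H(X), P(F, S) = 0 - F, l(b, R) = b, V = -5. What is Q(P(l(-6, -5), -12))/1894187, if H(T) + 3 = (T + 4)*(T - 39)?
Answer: -1/70084919 ≈ -1.4268e-8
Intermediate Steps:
H(T) = -3 + (-39 + T)*(4 + T) (H(T) = -3 + (T + 4)*(T - 39) = -3 + (4 + T)*(-39 + T) = -3 + (-39 + T)*(4 + T))
P(F, S) = -F
Q(X) = 9/(-159 + X**2 - 35*X) (Q(X) = (8 - 5)**2/(-159 + X**2 - 35*X) = 3**2/(-159 + X**2 - 35*X) = 9/(-159 + X**2 - 35*X))
Q(P(l(-6, -5), -12))/1894187 = (9/(-159 + (-1*(-6))**2 - (-35)*(-6)))/1894187 = (9/(-159 + 6**2 - 35*6))*(1/1894187) = (9/(-159 + 36 - 210))*(1/1894187) = (9/(-333))*(1/1894187) = (9*(-1/333))*(1/1894187) = -1/37*1/1894187 = -1/70084919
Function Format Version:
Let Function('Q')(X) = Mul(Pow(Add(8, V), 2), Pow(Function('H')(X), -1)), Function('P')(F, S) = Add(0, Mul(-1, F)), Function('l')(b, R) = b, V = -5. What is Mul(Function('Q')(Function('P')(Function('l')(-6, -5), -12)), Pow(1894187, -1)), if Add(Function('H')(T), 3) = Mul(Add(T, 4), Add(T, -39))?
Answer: Rational(-1, 70084919) ≈ -1.4268e-8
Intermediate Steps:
Function('H')(T) = Add(-3, Mul(Add(-39, T), Add(4, T))) (Function('H')(T) = Add(-3, Mul(Add(T, 4), Add(T, -39))) = Add(-3, Mul(Add(4, T), Add(-39, T))) = Add(-3, Mul(Add(-39, T), Add(4, T))))
Function('P')(F, S) = Mul(-1, F)
Function('Q')(X) = Mul(9, Pow(Add(-159, Pow(X, 2), Mul(-35, X)), -1)) (Function('Q')(X) = Mul(Pow(Add(8, -5), 2), Pow(Add(-159, Pow(X, 2), Mul(-35, X)), -1)) = Mul(Pow(3, 2), Pow(Add(-159, Pow(X, 2), Mul(-35, X)), -1)) = Mul(9, Pow(Add(-159, Pow(X, 2), Mul(-35, X)), -1)))
Mul(Function('Q')(Function('P')(Function('l')(-6, -5), -12)), Pow(1894187, -1)) = Mul(Mul(9, Pow(Add(-159, Pow(Mul(-1, -6), 2), Mul(-35, Mul(-1, -6))), -1)), Pow(1894187, -1)) = Mul(Mul(9, Pow(Add(-159, Pow(6, 2), Mul(-35, 6)), -1)), Rational(1, 1894187)) = Mul(Mul(9, Pow(Add(-159, 36, -210), -1)), Rational(1, 1894187)) = Mul(Mul(9, Pow(-333, -1)), Rational(1, 1894187)) = Mul(Mul(9, Rational(-1, 333)), Rational(1, 1894187)) = Mul(Rational(-1, 37), Rational(1, 1894187)) = Rational(-1, 70084919)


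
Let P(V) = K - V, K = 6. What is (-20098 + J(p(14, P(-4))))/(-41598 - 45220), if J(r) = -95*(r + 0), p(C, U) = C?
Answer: 10714/43409 ≈ 0.24682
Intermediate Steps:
P(V) = 6 - V
J(r) = -95*r
(-20098 + J(p(14, P(-4))))/(-41598 - 45220) = (-20098 - 95*14)/(-41598 - 45220) = (-20098 - 1330)/(-86818) = -21428*(-1/86818) = 10714/43409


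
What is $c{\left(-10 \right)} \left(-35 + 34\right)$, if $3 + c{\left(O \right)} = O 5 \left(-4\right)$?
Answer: $-197$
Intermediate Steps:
$c{\left(O \right)} = -3 - 20 O$ ($c{\left(O \right)} = -3 + O 5 \left(-4\right) = -3 + 5 O \left(-4\right) = -3 - 20 O$)
$c{\left(-10 \right)} \left(-35 + 34\right) = \left(-3 - -200\right) \left(-35 + 34\right) = \left(-3 + 200\right) \left(-1\right) = 197 \left(-1\right) = -197$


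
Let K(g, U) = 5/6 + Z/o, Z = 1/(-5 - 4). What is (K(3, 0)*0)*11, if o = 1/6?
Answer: 0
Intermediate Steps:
o = 1/6 ≈ 0.16667
Z = -1/9 (Z = 1/(-9) = -1/9 ≈ -0.11111)
K(g, U) = 1/6 (K(g, U) = 5/6 - 1/(9*1/6) = 5*(1/6) - 1/9*6 = 5/6 - 2/3 = 1/6)
(K(3, 0)*0)*11 = ((1/6)*0)*11 = 0*11 = 0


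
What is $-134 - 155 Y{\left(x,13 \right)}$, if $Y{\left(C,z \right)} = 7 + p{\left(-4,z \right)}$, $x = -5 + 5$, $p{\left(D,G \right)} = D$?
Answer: $-599$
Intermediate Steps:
$x = 0$
$Y{\left(C,z \right)} = 3$ ($Y{\left(C,z \right)} = 7 - 4 = 3$)
$-134 - 155 Y{\left(x,13 \right)} = -134 - 465 = -599$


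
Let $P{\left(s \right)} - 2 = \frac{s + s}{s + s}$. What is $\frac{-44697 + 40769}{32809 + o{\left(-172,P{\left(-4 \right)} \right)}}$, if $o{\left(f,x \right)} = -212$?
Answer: $- \frac{3928}{32597} \approx -0.1205$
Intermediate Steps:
$P{\left(s \right)} = 3$ ($P{\left(s \right)} = 2 + \frac{s + s}{s + s} = 2 + \frac{2 s}{2 s} = 2 + 2 s \frac{1}{2 s} = 2 + 1 = 3$)
$\frac{-44697 + 40769}{32809 + o{\left(-172,P{\left(-4 \right)} \right)}} = \frac{-44697 + 40769}{32809 - 212} = - \frac{3928}{32597}$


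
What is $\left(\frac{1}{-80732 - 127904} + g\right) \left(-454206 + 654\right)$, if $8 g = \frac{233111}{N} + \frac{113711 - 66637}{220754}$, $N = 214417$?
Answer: $- \frac{91007540184272632404}{1234431676996231} \approx -73724.0$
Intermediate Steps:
$g = \frac{3847103222}{23666705209}$ ($g = \frac{\frac{233111}{214417} + \frac{113711 - 66637}{220754}}{8} = \frac{233111 \cdot \frac{1}{214417} + \left(113711 - 66637\right) \frac{1}{220754}}{8} = \frac{\frac{233111}{214417} + 47074 \cdot \frac{1}{220754}}{8} = \frac{\frac{233111}{214417} + \frac{23537}{110377}}{8} = \frac{1}{8} \cdot \frac{30776825776}{23666705209} = \frac{3847103222}{23666705209} \approx 0.16255$)
$\left(\frac{1}{-80732 - 127904} + g\right) \left(-454206 + 654\right) = \left(\frac{1}{-80732 - 127904} + \frac{3847103222}{23666705209}\right) \left(-454206 + 654\right) = \left(\frac{1}{-208636} + \frac{3847103222}{23666705209}\right) \left(-453552\right) = \left(- \frac{1}{208636} + \frac{3847103222}{23666705209}\right) \left(-453552\right) = \frac{802620561119983}{4937726707984924} \left(-453552\right) = - \frac{91007540184272632404}{1234431676996231}$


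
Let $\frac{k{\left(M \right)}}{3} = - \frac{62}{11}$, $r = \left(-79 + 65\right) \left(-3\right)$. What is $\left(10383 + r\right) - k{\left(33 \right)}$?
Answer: $\frac{114861}{11} \approx 10442.0$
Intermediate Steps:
$r = 42$ ($r = \left(-14\right) \left(-3\right) = 42$)
$k{\left(M \right)} = - \frac{186}{11}$ ($k{\left(M \right)} = 3 \left(- \frac{62}{11}\right) = - \frac{186}{11}$)
$\left(10383 + r\right) - k{\left(33 \right)} = \left(10383 + 42\right) - - \frac{186}{11} = 10425 + \frac{186}{11} = \frac{114861}{11}$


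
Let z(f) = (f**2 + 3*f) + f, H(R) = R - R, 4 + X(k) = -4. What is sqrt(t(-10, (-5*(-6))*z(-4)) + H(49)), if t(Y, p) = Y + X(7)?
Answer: 3*I*sqrt(2) ≈ 4.2426*I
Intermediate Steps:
X(k) = -8 (X(k) = -4 - 4 = -8)
H(R) = 0
z(f) = f**2 + 4*f
t(Y, p) = -8 + Y (t(Y, p) = Y - 8 = -8 + Y)
sqrt(t(-10, (-5*(-6))*z(-4)) + H(49)) = sqrt((-8 - 10) + 0) = sqrt(-18 + 0) = sqrt(-18) = 3*I*sqrt(2)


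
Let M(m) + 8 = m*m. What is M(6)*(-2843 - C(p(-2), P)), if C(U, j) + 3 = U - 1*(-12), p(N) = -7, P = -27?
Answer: -79660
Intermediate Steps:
C(U, j) = 9 + U (C(U, j) = -3 + (U - 1*(-12)) = -3 + (U + 12) = -3 + (12 + U) = 9 + U)
M(m) = -8 + m**2 (M(m) = -8 + m*m = -8 + m**2)
M(6)*(-2843 - C(p(-2), P)) = (-8 + 6**2)*(-2843 - (9 - 7)) = (-8 + 36)*(-2843 - 1*2) = 28*(-2843 - 2) = 28*(-2845) = -79660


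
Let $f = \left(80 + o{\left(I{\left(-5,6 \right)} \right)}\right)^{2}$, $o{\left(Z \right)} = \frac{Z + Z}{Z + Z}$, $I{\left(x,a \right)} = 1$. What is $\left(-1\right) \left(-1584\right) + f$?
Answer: $8145$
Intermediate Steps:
$o{\left(Z \right)} = 1$ ($o{\left(Z \right)} = \frac{2 Z}{2 Z} = 2 Z \frac{1}{2 Z} = 1$)
$f = 6561$ ($f = \left(80 + 1\right)^{2} = 81^{2} = 6561$)
$\left(-1\right) \left(-1584\right) + f = \left(-1\right) \left(-1584\right) + 6561 = 1584 + 6561 = 8145$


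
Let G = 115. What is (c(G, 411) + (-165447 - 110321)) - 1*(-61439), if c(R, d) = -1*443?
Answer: -214772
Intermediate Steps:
c(R, d) = -443
(c(G, 411) + (-165447 - 110321)) - 1*(-61439) = (-443 + (-165447 - 110321)) - 1*(-61439) = (-443 - 275768) + 61439 = -276211 + 61439 = -214772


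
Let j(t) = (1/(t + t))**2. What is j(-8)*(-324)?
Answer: -81/64 ≈ -1.2656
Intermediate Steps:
j(t) = 1/(4*t**2) (j(t) = (1/(2*t))**2 = 1/(4*t**2))
j(-8)*(-324) = ((1/4)/(-8)**2)*(-324) = ((1/4)*(1/64))*(-324) = (1/256)*(-324) = -81/64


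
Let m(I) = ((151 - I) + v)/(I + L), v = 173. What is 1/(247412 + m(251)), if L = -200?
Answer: 51/12618085 ≈ 4.0418e-6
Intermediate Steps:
m(I) = (324 - I)/(-200 + I) (m(I) = ((151 - I) + 173)/(I - 200) = (324 - I)/(-200 + I))
1/(247412 + m(251)) = 1/(247412 + (324 - 1*251)/(-200 + 251)) = 1/(247412 + (324 - 251)/51) = 1/(247412 + (1/51)*73) = 1/(247412 + 73/51) = 1/(12618085/51) = 51/12618085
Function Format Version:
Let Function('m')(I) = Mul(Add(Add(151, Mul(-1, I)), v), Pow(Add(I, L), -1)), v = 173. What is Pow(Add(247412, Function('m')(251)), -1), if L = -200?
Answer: Rational(51, 12618085) ≈ 4.0418e-6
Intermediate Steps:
Function('m')(I) = Mul(Pow(Add(-200, I), -1), Add(324, Mul(-1, I))) (Function('m')(I) = Mul(Add(Add(151, Mul(-1, I)), 173), Pow(Add(I, -200), -1)) = Mul(Add(324, Mul(-1, I)), Pow(Add(-200, I), -1)) = Mul(Pow(Add(-200, I), -1), Add(324, Mul(-1, I))))
Pow(Add(247412, Function('m')(251)), -1) = Pow(Add(247412, Mul(Pow(Add(-200, 251), -1), Add(324, Mul(-1, 251)))), -1) = Pow(Add(247412, Mul(Pow(51, -1), Add(324, -251))), -1) = Pow(Add(247412, Mul(Rational(1, 51), 73)), -1) = Pow(Add(247412, Rational(73, 51)), -1) = Pow(Rational(12618085, 51), -1) = Rational(51, 12618085)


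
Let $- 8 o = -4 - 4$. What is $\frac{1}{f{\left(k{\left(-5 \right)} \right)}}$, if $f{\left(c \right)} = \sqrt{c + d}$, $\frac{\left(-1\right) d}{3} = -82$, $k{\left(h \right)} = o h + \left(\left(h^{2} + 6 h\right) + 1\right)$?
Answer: $\frac{\sqrt{237}}{237} \approx 0.064957$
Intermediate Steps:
$o = 1$ ($o = - \frac{-4 - 4}{8} = \left(- \frac{1}{8}\right) \left(-8\right) = 1$)
$k{\left(h \right)} = 1 + h^{2} + 7 h$ ($k{\left(h \right)} = 1 h + \left(\left(h^{2} + 6 h\right) + 1\right) = h + \left(1 + h^{2} + 6 h\right) = 1 + h^{2} + 7 h$)
$d = 246$ ($d = \left(-3\right) \left(-82\right) = 246$)
$f{\left(c \right)} = \sqrt{246 + c}$ ($f{\left(c \right)} = \sqrt{c + 246} = \sqrt{246 + c}$)
$\frac{1}{f{\left(k{\left(-5 \right)} \right)}} = \frac{1}{\sqrt{246 + \left(1 + \left(-5\right)^{2} + 7 \left(-5\right)\right)}} = \frac{1}{\sqrt{246 + \left(1 + 25 - 35\right)}} = \frac{1}{\sqrt{246 - 9}} = \frac{1}{\sqrt{237}} = \frac{\sqrt{237}}{237}$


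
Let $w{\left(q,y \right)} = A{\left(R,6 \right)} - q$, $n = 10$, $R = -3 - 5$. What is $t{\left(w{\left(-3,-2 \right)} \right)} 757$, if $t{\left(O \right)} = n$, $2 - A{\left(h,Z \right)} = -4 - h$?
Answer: $7570$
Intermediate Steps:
$R = -8$
$A{\left(h,Z \right)} = 6 + h$ ($A{\left(h,Z \right)} = 2 - \left(-4 - h\right) = 2 + \left(4 + h\right) = 6 + h$)
$w{\left(q,y \right)} = -2 - q$ ($w{\left(q,y \right)} = \left(6 - 8\right) - q = -2 - q$)
$t{\left(O \right)} = 10$
$t{\left(w{\left(-3,-2 \right)} \right)} 757 = 10 \cdot 757 = 7570$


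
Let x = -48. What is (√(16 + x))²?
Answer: -32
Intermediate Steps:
(√(16 + x))² = (√(16 - 48))² = (√(-32))² = (4*I*√2)² = -32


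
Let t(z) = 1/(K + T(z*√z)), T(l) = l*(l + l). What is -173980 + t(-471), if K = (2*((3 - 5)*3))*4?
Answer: -36357343494601/208974270 ≈ -1.7398e+5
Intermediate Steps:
T(l) = 2*l² (T(l) = l*(2*l) = 2*l²)
K = -48 (K = (2*(-2*3))*4 = (2*(-6))*4 = -12*4 = -48)
t(z) = 1/(-48 + 2*z³) (t(z) = 1/(-48 + 2*(z*√z)²) = 1/(-48 + 2*(z^(3/2))²) = 1/(-48 + 2*z³))
-173980 + t(-471) = -173980 + 1/(2*(-24 + (-471)³)) = -173980 + 1/(2*(-24 - 104487111)) = -173980 + (½)/(-104487135) = -173980 + (½)*(-1/104487135) = -173980 - 1/208974270 = -36357343494601/208974270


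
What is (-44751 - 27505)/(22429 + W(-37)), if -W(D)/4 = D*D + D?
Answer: -72256/17101 ≈ -4.2253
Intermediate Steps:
W(D) = -4*D - 4*D**2 (W(D) = -4*(D*D + D) = -4*(D**2 + D) = -4*(D + D**2) = -4*D - 4*D**2)
(-44751 - 27505)/(22429 + W(-37)) = (-44751 - 27505)/(22429 - 4*(-37)*(1 - 37)) = -72256/(22429 - 4*(-37)*(-36)) = -72256/(22429 - 5328) = -72256/17101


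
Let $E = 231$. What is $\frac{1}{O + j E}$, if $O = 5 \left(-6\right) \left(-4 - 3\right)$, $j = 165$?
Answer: $\frac{1}{38325} \approx 2.6093 \cdot 10^{-5}$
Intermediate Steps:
$O = 210$ ($O = \left(-30\right) \left(-7\right) = 210$)
$\frac{1}{O + j E} = \frac{1}{210 + 165 \cdot 231} = \frac{1}{210 + 38115} = \frac{1}{38325}$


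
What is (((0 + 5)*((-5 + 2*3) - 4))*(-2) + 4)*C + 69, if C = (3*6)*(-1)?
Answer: -543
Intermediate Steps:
C = -18 (C = 18*(-1) = -18)
(((0 + 5)*((-5 + 2*3) - 4))*(-2) + 4)*C + 69 = (((0 + 5)*((-5 + 2*3) - 4))*(-2) + 4)*(-18) + 69 = ((5*((-5 + 6) - 4))*(-2) + 4)*(-18) + 69 = ((5*(1 - 4))*(-2) + 4)*(-18) + 69 = ((5*(-3))*(-2) + 4)*(-18) + 69 = (-15*(-2) + 4)*(-18) + 69 = (30 + 4)*(-18) + 69 = 34*(-18) + 69 = -612 + 69 = -543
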